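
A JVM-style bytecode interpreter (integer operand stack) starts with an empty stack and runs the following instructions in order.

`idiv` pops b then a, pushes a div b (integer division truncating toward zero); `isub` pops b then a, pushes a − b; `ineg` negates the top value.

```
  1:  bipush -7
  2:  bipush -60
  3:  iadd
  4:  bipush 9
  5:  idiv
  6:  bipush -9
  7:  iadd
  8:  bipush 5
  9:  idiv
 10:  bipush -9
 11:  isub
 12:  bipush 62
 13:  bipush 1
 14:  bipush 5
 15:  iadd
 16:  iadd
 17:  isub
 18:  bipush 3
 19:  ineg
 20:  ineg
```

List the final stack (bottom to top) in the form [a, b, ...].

bipush -7  → -7
bipush -60 → -7 -60
iadd       → -67
bipush 9   → -67 9
idiv       → -7
bipush -9  → -7 -9
iadd       → -16
bipush 5   → -16 5
idiv       → -3
bipush -9  → -3 -9
isub       → 6
bipush 62  → 6 62
bipush 1   → 6 62 1
bipush 5   → 6 62 1 5
iadd       → 6 62 6
iadd       → 6 68
isub       → -62
bipush 3   → -62 3
ineg       → -62 -3
ineg       → -62 3

[-62, 3]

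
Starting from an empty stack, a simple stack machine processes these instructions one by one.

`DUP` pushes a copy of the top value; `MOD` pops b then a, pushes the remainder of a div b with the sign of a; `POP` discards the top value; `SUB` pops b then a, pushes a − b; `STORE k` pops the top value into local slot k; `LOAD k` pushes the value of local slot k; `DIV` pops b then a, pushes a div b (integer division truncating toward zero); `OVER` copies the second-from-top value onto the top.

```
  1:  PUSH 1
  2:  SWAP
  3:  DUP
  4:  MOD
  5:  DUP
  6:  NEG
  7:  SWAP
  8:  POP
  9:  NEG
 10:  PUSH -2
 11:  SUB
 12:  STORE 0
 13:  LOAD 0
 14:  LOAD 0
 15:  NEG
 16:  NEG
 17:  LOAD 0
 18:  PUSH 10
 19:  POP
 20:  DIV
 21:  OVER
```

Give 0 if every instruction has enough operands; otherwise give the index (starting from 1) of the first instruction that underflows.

2

PUSH 1  [1]
SWAP  — needs 2 operands, stack has 1 → underflow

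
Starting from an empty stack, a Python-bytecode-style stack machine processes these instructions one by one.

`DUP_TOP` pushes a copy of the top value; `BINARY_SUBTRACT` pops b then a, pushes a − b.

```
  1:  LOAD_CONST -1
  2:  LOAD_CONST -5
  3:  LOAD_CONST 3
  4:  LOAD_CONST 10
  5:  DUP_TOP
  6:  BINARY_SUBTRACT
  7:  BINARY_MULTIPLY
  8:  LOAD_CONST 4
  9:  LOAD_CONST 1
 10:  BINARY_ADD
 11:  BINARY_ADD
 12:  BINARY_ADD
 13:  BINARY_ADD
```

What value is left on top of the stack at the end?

LOAD_CONST -1    [-1]
LOAD_CONST -5    [-1, -5]
LOAD_CONST 3     [-1, -5, 3]
LOAD_CONST 10    [-1, -5, 3, 10]
DUP_TOP          [-1, -5, 3, 10, 10]
BINARY_SUBTRACT  [-1, -5, 3, 0]
BINARY_MULTIPLY  [-1, -5, 0]
LOAD_CONST 4     [-1, -5, 0, 4]
LOAD_CONST 1     [-1, -5, 0, 4, 1]
BINARY_ADD       [-1, -5, 0, 5]
BINARY_ADD       [-1, -5, 5]
BINARY_ADD       [-1, 0]
BINARY_ADD       [-1]

-1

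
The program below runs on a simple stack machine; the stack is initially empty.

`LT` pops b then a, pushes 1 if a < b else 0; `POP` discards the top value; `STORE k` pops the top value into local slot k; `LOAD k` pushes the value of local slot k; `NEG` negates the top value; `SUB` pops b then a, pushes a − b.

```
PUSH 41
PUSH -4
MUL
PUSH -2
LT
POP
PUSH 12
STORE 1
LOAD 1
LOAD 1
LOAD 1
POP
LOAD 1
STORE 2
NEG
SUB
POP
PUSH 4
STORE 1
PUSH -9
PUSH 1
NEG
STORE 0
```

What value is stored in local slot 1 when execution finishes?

PUSH 41 → [41]
PUSH -4 → [41, -4]
MUL     → [-164]
PUSH -2 → [-164, -2]
LT      → [1]
POP     → []
PUSH 12 → [12]
STORE 1 → []
LOAD 1  → [12]
LOAD 1  → [12, 12]
LOAD 1  → [12, 12, 12]
POP     → [12, 12]
LOAD 1  → [12, 12, 12]
STORE 2 → [12, 12]
NEG     → [12, -12]
SUB     → [24]
POP     → []
PUSH 4  → [4]
STORE 1 → []
PUSH -9 → [-9]
PUSH 1  → [-9, 1]
NEG     → [-9, -1]
STORE 0 → [-9]

4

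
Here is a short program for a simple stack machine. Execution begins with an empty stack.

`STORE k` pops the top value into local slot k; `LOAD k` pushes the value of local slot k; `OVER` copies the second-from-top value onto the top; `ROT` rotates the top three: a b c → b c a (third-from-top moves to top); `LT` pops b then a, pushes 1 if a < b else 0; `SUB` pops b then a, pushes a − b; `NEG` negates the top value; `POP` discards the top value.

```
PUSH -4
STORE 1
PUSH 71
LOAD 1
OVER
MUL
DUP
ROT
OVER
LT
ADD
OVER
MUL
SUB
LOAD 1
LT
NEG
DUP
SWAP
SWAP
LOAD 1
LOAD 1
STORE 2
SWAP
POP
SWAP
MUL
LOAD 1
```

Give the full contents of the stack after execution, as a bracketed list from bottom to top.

[4, -4]

PUSH -4 -> -4
STORE 1 -> (empty)
PUSH 71 -> 71
LOAD 1  -> 71 -4
OVER    -> 71 -4 71
MUL     -> 71 -284
DUP     -> 71 -284 -284
ROT     -> -284 -284 71
OVER    -> -284 -284 71 -284
LT      -> -284 -284 0
ADD     -> -284 -284
OVER    -> -284 -284 -284
MUL     -> -284 80656
SUB     -> -80940
LOAD 1  -> -80940 -4
LT      -> 1
NEG     -> -1
DUP     -> -1 -1
SWAP    -> -1 -1
SWAP    -> -1 -1
LOAD 1  -> -1 -1 -4
LOAD 1  -> -1 -1 -4 -4
STORE 2 -> -1 -1 -4
SWAP    -> -1 -4 -1
POP     -> -1 -4
SWAP    -> -4 -1
MUL     -> 4
LOAD 1  -> 4 -4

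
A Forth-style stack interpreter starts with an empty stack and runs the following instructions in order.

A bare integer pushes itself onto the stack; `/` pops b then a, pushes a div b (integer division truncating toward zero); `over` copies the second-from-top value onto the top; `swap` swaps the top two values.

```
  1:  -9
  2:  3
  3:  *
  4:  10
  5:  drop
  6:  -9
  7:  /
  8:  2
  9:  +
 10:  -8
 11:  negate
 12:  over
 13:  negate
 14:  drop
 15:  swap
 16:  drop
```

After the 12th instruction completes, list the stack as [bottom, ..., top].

-9     → [-9]
3      → [-9, 3]
*      → [-27]
10     → [-27, 10]
drop   → [-27]
-9     → [-27, -9]
/      → [3]
2      → [3, 2]
+      → [5]
-8     → [5, -8]
negate → [5, 8]
over   → [5, 8, 5]

[5, 8, 5]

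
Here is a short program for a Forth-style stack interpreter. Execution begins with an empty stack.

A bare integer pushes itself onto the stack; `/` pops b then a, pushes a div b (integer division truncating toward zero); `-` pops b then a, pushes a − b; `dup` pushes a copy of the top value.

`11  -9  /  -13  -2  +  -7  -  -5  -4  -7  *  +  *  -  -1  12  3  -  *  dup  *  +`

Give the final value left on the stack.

264

11  -> [11]
-9  -> [11, -9]
/   -> [-1]
-13 -> [-1, -13]
-2  -> [-1, -13, -2]
+   -> [-1, -15]
-7  -> [-1, -15, -7]
-   -> [-1, -8]
-5  -> [-1, -8, -5]
-4  -> [-1, -8, -5, -4]
-7  -> [-1, -8, -5, -4, -7]
*   -> [-1, -8, -5, 28]
+   -> [-1, -8, 23]
*   -> [-1, -184]
-   -> [183]
-1  -> [183, -1]
12  -> [183, -1, 12]
3   -> [183, -1, 12, 3]
-   -> [183, -1, 9]
*   -> [183, -9]
dup -> [183, -9, -9]
*   -> [183, 81]
+   -> [264]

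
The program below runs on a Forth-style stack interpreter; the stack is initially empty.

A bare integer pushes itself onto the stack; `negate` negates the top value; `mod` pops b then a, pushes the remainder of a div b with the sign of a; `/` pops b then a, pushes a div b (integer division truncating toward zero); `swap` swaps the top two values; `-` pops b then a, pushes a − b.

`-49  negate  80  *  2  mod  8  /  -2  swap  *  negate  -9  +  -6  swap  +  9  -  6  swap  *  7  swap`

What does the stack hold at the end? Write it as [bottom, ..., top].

-49    → -49
negate → 49
80     → 49 80
*      → 3920
2      → 3920 2
mod    → 0
8      → 0 8
/      → 0
-2     → 0 -2
swap   → -2 0
*      → 0
negate → 0
-9     → 0 -9
+      → -9
-6     → -9 -6
swap   → -6 -9
+      → -15
9      → -15 9
-      → -24
6      → -24 6
swap   → 6 -24
*      → -144
7      → -144 7
swap   → 7 -144

[7, -144]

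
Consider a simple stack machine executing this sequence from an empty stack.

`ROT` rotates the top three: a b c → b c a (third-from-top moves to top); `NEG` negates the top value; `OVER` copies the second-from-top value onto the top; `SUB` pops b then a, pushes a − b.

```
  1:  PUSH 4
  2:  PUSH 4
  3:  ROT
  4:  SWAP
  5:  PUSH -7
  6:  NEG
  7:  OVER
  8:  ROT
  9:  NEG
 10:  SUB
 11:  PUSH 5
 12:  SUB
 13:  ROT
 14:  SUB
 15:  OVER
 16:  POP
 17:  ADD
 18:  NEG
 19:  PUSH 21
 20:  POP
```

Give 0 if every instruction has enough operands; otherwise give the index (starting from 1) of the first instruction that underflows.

3

PUSH 4 -> [4]
PUSH 4 -> [4, 4]
ROT  — needs 3 operands, stack has 2 → underflow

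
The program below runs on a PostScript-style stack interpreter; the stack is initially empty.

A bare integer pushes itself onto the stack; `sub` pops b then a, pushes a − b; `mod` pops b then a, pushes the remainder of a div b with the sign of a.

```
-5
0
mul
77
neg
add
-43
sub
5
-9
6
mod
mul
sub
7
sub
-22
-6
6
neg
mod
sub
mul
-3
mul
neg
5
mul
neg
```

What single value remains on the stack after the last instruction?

-5  → -5
0   → -5 0
mul → 0
77  → 0 77
neg → 0 -77
add → -77
-43 → -77 -43
sub → -34
5   → -34 5
-9  → -34 5 -9
6   → -34 5 -9 6
mod → -34 5 -3
mul → -34 -15
sub → -19
7   → -19 7
sub → -26
-22 → -26 -22
-6  → -26 -22 -6
6   → -26 -22 -6 6
neg → -26 -22 -6 -6
mod → -26 -22 0
sub → -26 -22
mul → 572
-3  → 572 -3
mul → -1716
neg → 1716
5   → 1716 5
mul → 8580
neg → -8580

-8580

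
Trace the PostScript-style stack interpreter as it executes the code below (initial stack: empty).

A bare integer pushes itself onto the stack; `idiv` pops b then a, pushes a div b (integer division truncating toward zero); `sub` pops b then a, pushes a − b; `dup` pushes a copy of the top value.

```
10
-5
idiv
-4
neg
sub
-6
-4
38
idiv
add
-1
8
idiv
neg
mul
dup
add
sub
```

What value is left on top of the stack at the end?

-6

10   -> [10]
-5   -> [10, -5]
idiv -> [-2]
-4   -> [-2, -4]
neg  -> [-2, 4]
sub  -> [-6]
-6   -> [-6, -6]
-4   -> [-6, -6, -4]
38   -> [-6, -6, -4, 38]
idiv -> [-6, -6, 0]
add  -> [-6, -6]
-1   -> [-6, -6, -1]
8    -> [-6, -6, -1, 8]
idiv -> [-6, -6, 0]
neg  -> [-6, -6, 0]
mul  -> [-6, 0]
dup  -> [-6, 0, 0]
add  -> [-6, 0]
sub  -> [-6]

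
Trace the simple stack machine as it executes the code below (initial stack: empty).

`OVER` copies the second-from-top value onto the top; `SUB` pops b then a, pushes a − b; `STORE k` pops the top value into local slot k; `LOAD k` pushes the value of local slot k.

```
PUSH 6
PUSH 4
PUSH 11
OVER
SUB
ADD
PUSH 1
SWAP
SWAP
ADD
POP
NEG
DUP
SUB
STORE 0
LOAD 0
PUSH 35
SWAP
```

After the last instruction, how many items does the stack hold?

PUSH 6   6
PUSH 4   6 4
PUSH 11  6 4 11
OVER     6 4 11 4
SUB      6 4 7
ADD      6 11
PUSH 1   6 11 1
SWAP     6 1 11
SWAP     6 11 1
ADD      6 12
POP      6
NEG      -6
DUP      -6 -6
SUB      0
STORE 0  (empty)
LOAD 0   0
PUSH 35  0 35
SWAP     35 0

2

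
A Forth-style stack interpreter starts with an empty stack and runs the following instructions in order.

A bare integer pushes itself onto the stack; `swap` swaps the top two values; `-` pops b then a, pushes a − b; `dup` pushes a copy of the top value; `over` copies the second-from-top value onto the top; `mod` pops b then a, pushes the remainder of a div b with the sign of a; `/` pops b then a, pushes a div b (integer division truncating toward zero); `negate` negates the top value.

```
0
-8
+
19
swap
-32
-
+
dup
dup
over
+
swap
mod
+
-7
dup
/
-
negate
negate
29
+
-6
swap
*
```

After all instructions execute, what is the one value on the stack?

0      : 0
-8     : 0 -8
+      : -8
19     : -8 19
swap   : 19 -8
-32    : 19 -8 -32
-      : 19 24
+      : 43
dup    : 43 43
dup    : 43 43 43
over   : 43 43 43 43
+      : 43 43 86
swap   : 43 86 43
mod    : 43 0
+      : 43
-7     : 43 -7
dup    : 43 -7 -7
/      : 43 1
-      : 42
negate : -42
negate : 42
29     : 42 29
+      : 71
-6     : 71 -6
swap   : -6 71
*      : -426

-426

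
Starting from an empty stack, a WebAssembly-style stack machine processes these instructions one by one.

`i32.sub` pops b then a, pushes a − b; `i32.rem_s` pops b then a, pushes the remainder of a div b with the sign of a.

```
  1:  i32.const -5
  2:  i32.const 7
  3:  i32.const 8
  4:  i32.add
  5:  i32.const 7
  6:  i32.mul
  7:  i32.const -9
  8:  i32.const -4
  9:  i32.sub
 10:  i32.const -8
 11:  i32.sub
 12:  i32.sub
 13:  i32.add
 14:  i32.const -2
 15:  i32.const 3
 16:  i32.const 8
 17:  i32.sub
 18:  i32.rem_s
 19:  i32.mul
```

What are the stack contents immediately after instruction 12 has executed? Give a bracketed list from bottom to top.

[-5, 102]

i32.const -5 → [-5]
i32.const 7  → [-5, 7]
i32.const 8  → [-5, 7, 8]
i32.add      → [-5, 15]
i32.const 7  → [-5, 15, 7]
i32.mul      → [-5, 105]
i32.const -9 → [-5, 105, -9]
i32.const -4 → [-5, 105, -9, -4]
i32.sub      → [-5, 105, -5]
i32.const -8 → [-5, 105, -5, -8]
i32.sub      → [-5, 105, 3]
i32.sub      → [-5, 102]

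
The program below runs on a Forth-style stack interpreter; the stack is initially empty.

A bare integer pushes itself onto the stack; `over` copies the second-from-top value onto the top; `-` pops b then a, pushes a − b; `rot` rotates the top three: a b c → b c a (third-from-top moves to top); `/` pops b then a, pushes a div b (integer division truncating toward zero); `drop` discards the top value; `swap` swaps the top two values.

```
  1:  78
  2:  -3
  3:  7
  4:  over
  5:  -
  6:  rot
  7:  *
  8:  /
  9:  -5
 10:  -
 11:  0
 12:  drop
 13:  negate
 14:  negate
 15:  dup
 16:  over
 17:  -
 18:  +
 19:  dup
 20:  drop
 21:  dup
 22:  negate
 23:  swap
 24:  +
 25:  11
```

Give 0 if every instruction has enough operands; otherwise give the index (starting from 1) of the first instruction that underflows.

78     : 78
-3     : 78 -3
7      : 78 -3 7
over   : 78 -3 7 -3
-      : 78 -3 10
rot    : -3 10 78
*      : -3 780
/      : 0
-5     : 0 -5
-      : 5
0      : 5 0
drop   : 5
negate : -5
negate : 5
dup    : 5 5
over   : 5 5 5
-      : 5 0
+      : 5
dup    : 5 5
drop   : 5
dup    : 5 5
negate : 5 -5
swap   : -5 5
+      : 0
11     : 0 11

0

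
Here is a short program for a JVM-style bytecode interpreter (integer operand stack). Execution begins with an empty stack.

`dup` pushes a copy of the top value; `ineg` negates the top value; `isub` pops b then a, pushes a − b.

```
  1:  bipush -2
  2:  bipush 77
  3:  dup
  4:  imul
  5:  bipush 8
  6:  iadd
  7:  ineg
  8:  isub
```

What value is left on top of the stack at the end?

5935

bipush -2  [-2]
bipush 77  [-2, 77]
dup        [-2, 77, 77]
imul       [-2, 5929]
bipush 8   [-2, 5929, 8]
iadd       [-2, 5937]
ineg       [-2, -5937]
isub       [5935]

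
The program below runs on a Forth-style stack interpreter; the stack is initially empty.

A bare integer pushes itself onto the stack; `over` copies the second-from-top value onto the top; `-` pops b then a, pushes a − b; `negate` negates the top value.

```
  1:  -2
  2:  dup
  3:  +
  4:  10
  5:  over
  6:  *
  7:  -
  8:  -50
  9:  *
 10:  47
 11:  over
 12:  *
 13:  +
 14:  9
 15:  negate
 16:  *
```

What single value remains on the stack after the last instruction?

777600

-2      [-2]
dup     [-2, -2]
+       [-4]
10      [-4, 10]
over    [-4, 10, -4]
*       [-4, -40]
-       [36]
-50     [36, -50]
*       [-1800]
47      [-1800, 47]
over    [-1800, 47, -1800]
*       [-1800, -84600]
+       [-86400]
9       [-86400, 9]
negate  [-86400, -9]
*       [777600]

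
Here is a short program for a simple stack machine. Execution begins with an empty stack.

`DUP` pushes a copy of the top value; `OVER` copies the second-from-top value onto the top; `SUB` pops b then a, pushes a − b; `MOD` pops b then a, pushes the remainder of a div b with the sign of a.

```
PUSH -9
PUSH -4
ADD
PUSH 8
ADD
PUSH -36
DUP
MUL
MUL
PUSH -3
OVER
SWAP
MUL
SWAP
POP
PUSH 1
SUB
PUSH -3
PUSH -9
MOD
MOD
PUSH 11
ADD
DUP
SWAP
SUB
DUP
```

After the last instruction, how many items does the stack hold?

PUSH -9  -> [-9]
PUSH -4  -> [-9, -4]
ADD      -> [-13]
PUSH 8   -> [-13, 8]
ADD      -> [-5]
PUSH -36 -> [-5, -36]
DUP      -> [-5, -36, -36]
MUL      -> [-5, 1296]
MUL      -> [-6480]
PUSH -3  -> [-6480, -3]
OVER     -> [-6480, -3, -6480]
SWAP     -> [-6480, -6480, -3]
MUL      -> [-6480, 19440]
SWAP     -> [19440, -6480]
POP      -> [19440]
PUSH 1   -> [19440, 1]
SUB      -> [19439]
PUSH -3  -> [19439, -3]
PUSH -9  -> [19439, -3, -9]
MOD      -> [19439, -3]
MOD      -> [2]
PUSH 11  -> [2, 11]
ADD      -> [13]
DUP      -> [13, 13]
SWAP     -> [13, 13]
SUB      -> [0]
DUP      -> [0, 0]

2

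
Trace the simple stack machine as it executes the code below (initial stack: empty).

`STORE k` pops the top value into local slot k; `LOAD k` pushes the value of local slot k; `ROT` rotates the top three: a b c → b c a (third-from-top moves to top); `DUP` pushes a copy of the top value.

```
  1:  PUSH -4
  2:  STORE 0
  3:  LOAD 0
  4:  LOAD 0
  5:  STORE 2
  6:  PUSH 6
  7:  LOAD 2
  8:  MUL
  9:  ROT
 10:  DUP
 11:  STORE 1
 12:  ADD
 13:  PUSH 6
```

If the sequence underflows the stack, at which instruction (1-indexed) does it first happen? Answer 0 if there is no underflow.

PUSH -4 -> [-4]
STORE 0 -> []
LOAD 0  -> [-4]
LOAD 0  -> [-4, -4]
STORE 2 -> [-4]
PUSH 6  -> [-4, 6]
LOAD 2  -> [-4, 6, -4]
MUL     -> [-4, -24]
ROT  — needs 3 operands, stack has 2 → underflow

9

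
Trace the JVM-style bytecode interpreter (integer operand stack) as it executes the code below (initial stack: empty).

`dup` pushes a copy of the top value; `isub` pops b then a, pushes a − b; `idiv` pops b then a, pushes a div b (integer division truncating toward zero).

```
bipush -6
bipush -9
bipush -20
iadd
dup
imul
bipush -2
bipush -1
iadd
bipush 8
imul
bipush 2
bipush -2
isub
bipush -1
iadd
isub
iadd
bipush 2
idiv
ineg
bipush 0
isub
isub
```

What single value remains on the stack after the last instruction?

bipush -6  : -6
bipush -9  : -6 -9
bipush -20 : -6 -9 -20
iadd       : -6 -29
dup        : -6 -29 -29
imul       : -6 841
bipush -2  : -6 841 -2
bipush -1  : -6 841 -2 -1
iadd       : -6 841 -3
bipush 8   : -6 841 -3 8
imul       : -6 841 -24
bipush 2   : -6 841 -24 2
bipush -2  : -6 841 -24 2 -2
isub       : -6 841 -24 4
bipush -1  : -6 841 -24 4 -1
iadd       : -6 841 -24 3
isub       : -6 841 -27
iadd       : -6 814
bipush 2   : -6 814 2
idiv       : -6 407
ineg       : -6 -407
bipush 0   : -6 -407 0
isub       : -6 -407
isub       : 401

401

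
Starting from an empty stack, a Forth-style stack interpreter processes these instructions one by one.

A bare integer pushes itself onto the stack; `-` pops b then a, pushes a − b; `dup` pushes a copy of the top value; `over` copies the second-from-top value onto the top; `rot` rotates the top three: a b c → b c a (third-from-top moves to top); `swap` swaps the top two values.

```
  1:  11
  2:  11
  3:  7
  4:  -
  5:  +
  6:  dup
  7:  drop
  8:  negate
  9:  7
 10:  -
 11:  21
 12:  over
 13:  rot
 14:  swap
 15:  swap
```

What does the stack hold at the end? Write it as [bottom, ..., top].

[21, -22, -22]

11     : [11]
11     : [11, 11]
7      : [11, 11, 7]
-      : [11, 4]
+      : [15]
dup    : [15, 15]
drop   : [15]
negate : [-15]
7      : [-15, 7]
-      : [-22]
21     : [-22, 21]
over   : [-22, 21, -22]
rot    : [21, -22, -22]
swap   : [21, -22, -22]
swap   : [21, -22, -22]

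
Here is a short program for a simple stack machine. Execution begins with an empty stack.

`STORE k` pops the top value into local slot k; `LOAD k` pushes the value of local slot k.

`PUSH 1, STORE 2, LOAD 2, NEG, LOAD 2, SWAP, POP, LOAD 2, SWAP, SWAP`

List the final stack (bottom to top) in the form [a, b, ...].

[1, 1]

PUSH 1   1
STORE 2  (empty)
LOAD 2   1
NEG      -1
LOAD 2   -1 1
SWAP     1 -1
POP      1
LOAD 2   1 1
SWAP     1 1
SWAP     1 1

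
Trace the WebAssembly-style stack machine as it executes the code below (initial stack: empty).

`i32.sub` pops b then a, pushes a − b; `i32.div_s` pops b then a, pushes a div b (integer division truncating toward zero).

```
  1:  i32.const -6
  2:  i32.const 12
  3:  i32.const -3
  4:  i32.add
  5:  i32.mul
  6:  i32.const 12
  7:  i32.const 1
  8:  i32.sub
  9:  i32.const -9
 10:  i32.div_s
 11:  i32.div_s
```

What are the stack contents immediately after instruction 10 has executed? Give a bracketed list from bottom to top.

i32.const -6 : [-6]
i32.const 12 : [-6, 12]
i32.const -3 : [-6, 12, -3]
i32.add      : [-6, 9]
i32.mul      : [-54]
i32.const 12 : [-54, 12]
i32.const 1  : [-54, 12, 1]
i32.sub      : [-54, 11]
i32.const -9 : [-54, 11, -9]
i32.div_s    : [-54, -1]

[-54, -1]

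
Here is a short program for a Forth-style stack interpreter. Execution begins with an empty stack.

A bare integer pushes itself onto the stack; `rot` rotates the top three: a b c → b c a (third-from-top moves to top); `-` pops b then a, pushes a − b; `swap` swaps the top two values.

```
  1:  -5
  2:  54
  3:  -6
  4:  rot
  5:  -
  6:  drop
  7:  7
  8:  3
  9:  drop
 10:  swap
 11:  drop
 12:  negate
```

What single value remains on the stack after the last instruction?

-7

-5     -> [-5]
54     -> [-5, 54]
-6     -> [-5, 54, -6]
rot    -> [54, -6, -5]
-      -> [54, -1]
drop   -> [54]
7      -> [54, 7]
3      -> [54, 7, 3]
drop   -> [54, 7]
swap   -> [7, 54]
drop   -> [7]
negate -> [-7]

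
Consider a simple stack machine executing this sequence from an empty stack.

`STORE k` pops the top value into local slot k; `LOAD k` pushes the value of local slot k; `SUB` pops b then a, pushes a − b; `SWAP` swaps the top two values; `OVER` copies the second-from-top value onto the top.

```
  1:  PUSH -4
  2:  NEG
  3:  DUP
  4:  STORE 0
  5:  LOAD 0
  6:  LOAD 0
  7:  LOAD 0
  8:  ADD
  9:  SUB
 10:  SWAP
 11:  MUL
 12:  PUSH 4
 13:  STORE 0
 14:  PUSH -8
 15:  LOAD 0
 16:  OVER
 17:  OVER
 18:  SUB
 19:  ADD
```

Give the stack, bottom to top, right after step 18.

[-16, -8, 4, -12]

PUSH -4 → [-4]
NEG     → [4]
DUP     → [4, 4]
STORE 0 → [4]
LOAD 0  → [4, 4]
LOAD 0  → [4, 4, 4]
LOAD 0  → [4, 4, 4, 4]
ADD     → [4, 4, 8]
SUB     → [4, -4]
SWAP    → [-4, 4]
MUL     → [-16]
PUSH 4  → [-16, 4]
STORE 0 → [-16]
PUSH -8 → [-16, -8]
LOAD 0  → [-16, -8, 4]
OVER    → [-16, -8, 4, -8]
OVER    → [-16, -8, 4, -8, 4]
SUB     → [-16, -8, 4, -12]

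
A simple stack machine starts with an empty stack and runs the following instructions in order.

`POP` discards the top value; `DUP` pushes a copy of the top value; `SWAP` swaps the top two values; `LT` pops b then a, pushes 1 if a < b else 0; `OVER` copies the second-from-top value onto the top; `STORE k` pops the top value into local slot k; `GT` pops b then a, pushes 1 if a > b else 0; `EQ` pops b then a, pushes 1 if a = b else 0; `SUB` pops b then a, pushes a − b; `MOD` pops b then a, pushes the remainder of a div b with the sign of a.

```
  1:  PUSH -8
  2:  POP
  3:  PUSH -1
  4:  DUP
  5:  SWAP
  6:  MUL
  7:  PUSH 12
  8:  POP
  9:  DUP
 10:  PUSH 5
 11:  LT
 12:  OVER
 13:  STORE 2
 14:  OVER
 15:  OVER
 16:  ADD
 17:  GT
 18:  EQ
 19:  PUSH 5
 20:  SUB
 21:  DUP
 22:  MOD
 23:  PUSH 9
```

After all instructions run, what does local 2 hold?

1

PUSH -8 : -8
POP     : (empty)
PUSH -1 : -1
DUP     : -1 -1
SWAP    : -1 -1
MUL     : 1
PUSH 12 : 1 12
POP     : 1
DUP     : 1 1
PUSH 5  : 1 1 5
LT      : 1 1
OVER    : 1 1 1
STORE 2 : 1 1
OVER    : 1 1 1
OVER    : 1 1 1 1
ADD     : 1 1 2
GT      : 1 0
EQ      : 0
PUSH 5  : 0 5
SUB     : -5
DUP     : -5 -5
MOD     : 0
PUSH 9  : 0 9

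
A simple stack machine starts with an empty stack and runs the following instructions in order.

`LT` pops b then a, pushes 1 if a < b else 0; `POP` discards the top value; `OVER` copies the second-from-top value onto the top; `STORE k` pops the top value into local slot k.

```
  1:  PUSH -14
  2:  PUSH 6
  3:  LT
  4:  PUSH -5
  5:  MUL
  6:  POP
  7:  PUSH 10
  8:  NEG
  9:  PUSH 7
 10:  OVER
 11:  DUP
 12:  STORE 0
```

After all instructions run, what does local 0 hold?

-10

PUSH -14 → [-14]
PUSH 6   → [-14, 6]
LT       → [1]
PUSH -5  → [1, -5]
MUL      → [-5]
POP      → []
PUSH 10  → [10]
NEG      → [-10]
PUSH 7   → [-10, 7]
OVER     → [-10, 7, -10]
DUP      → [-10, 7, -10, -10]
STORE 0  → [-10, 7, -10]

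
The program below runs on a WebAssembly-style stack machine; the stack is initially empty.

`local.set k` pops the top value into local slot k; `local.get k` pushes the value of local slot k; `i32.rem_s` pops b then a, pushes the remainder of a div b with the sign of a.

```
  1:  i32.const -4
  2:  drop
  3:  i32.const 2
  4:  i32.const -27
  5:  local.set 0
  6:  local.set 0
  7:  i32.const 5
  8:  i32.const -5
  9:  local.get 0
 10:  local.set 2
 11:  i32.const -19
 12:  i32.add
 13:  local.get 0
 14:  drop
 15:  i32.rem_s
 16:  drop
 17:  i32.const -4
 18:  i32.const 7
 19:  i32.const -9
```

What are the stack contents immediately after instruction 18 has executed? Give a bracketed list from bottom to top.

[-4, 7]

i32.const -4  → -4
drop          → (empty)
i32.const 2   → 2
i32.const -27 → 2 -27
local.set 0   → 2
local.set 0   → (empty)
i32.const 5   → 5
i32.const -5  → 5 -5
local.get 0   → 5 -5 2
local.set 2   → 5 -5
i32.const -19 → 5 -5 -19
i32.add       → 5 -24
local.get 0   → 5 -24 2
drop          → 5 -24
i32.rem_s     → 5
drop          → (empty)
i32.const -4  → -4
i32.const 7   → -4 7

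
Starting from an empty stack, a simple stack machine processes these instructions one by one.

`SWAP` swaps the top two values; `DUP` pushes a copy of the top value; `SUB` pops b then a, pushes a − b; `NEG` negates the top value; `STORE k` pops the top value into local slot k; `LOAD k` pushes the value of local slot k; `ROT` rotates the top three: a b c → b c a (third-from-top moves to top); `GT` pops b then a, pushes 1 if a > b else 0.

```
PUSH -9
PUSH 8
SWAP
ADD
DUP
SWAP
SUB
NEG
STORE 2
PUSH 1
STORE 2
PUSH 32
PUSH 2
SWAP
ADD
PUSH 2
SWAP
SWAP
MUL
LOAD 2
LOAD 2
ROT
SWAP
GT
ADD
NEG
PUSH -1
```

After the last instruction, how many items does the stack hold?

2

PUSH -9 → -9
PUSH 8  → -9 8
SWAP    → 8 -9
ADD     → -1
DUP     → -1 -1
SWAP    → -1 -1
SUB     → 0
NEG     → 0
STORE 2 → (empty)
PUSH 1  → 1
STORE 2 → (empty)
PUSH 32 → 32
PUSH 2  → 32 2
SWAP    → 2 32
ADD     → 34
PUSH 2  → 34 2
SWAP    → 2 34
SWAP    → 34 2
MUL     → 68
LOAD 2  → 68 1
LOAD 2  → 68 1 1
ROT     → 1 1 68
SWAP    → 1 68 1
GT      → 1 1
ADD     → 2
NEG     → -2
PUSH -1 → -2 -1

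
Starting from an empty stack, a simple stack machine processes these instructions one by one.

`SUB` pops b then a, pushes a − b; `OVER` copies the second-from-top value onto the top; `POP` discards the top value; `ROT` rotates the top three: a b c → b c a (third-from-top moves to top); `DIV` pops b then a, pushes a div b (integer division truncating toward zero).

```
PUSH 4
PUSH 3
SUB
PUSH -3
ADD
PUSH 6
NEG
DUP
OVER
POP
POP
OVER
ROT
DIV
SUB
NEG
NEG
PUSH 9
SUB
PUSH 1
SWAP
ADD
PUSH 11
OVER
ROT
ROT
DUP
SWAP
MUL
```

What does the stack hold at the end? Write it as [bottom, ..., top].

[-15, -15, 121]

PUSH 4  -> 4
PUSH 3  -> 4 3
SUB     -> 1
PUSH -3 -> 1 -3
ADD     -> -2
PUSH 6  -> -2 6
NEG     -> -2 -6
DUP     -> -2 -6 -6
OVER    -> -2 -6 -6 -6
POP     -> -2 -6 -6
POP     -> -2 -6
OVER    -> -2 -6 -2
ROT     -> -6 -2 -2
DIV     -> -6 1
SUB     -> -7
NEG     -> 7
NEG     -> -7
PUSH 9  -> -7 9
SUB     -> -16
PUSH 1  -> -16 1
SWAP    -> 1 -16
ADD     -> -15
PUSH 11 -> -15 11
OVER    -> -15 11 -15
ROT     -> 11 -15 -15
ROT     -> -15 -15 11
DUP     -> -15 -15 11 11
SWAP    -> -15 -15 11 11
MUL     -> -15 -15 121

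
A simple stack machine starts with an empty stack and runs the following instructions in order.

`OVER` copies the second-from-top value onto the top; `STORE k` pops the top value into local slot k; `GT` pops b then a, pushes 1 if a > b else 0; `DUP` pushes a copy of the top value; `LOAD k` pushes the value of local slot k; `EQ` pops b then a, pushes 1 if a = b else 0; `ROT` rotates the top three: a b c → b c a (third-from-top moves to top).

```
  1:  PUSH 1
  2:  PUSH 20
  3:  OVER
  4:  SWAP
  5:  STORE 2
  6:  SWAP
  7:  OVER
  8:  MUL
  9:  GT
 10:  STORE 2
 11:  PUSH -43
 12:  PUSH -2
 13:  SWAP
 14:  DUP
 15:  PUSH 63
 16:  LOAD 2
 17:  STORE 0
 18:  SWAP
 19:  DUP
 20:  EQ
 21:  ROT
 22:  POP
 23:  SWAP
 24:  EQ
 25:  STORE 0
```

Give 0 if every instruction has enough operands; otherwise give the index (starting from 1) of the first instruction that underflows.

0

PUSH 1   -> [1]
PUSH 20  -> [1, 20]
OVER     -> [1, 20, 1]
SWAP     -> [1, 1, 20]
STORE 2  -> [1, 1]
SWAP     -> [1, 1]
OVER     -> [1, 1, 1]
MUL      -> [1, 1]
GT       -> [0]
STORE 2  -> []
PUSH -43 -> [-43]
PUSH -2  -> [-43, -2]
SWAP     -> [-2, -43]
DUP      -> [-2, -43, -43]
PUSH 63  -> [-2, -43, -43, 63]
LOAD 2   -> [-2, -43, -43, 63, 0]
STORE 0  -> [-2, -43, -43, 63]
SWAP     -> [-2, -43, 63, -43]
DUP      -> [-2, -43, 63, -43, -43]
EQ       -> [-2, -43, 63, 1]
ROT      -> [-2, 63, 1, -43]
POP      -> [-2, 63, 1]
SWAP     -> [-2, 1, 63]
EQ       -> [-2, 0]
STORE 0  -> [-2]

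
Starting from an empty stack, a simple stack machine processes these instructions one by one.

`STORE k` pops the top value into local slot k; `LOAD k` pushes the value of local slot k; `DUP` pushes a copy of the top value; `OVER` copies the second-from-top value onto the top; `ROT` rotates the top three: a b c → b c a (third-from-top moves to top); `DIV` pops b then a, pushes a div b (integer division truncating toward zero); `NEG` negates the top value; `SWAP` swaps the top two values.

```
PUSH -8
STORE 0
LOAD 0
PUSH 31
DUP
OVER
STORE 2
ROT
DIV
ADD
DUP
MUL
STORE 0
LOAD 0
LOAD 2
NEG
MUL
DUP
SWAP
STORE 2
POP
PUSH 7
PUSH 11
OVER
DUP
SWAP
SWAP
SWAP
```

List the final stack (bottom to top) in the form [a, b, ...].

[7, 11, 7, 7]

PUSH -8  [-8]
STORE 0  []
LOAD 0   [-8]
PUSH 31  [-8, 31]
DUP      [-8, 31, 31]
OVER     [-8, 31, 31, 31]
STORE 2  [-8, 31, 31]
ROT      [31, 31, -8]
DIV      [31, -3]
ADD      [28]
DUP      [28, 28]
MUL      [784]
STORE 0  []
LOAD 0   [784]
LOAD 2   [784, 31]
NEG      [784, -31]
MUL      [-24304]
DUP      [-24304, -24304]
SWAP     [-24304, -24304]
STORE 2  [-24304]
POP      []
PUSH 7   [7]
PUSH 11  [7, 11]
OVER     [7, 11, 7]
DUP      [7, 11, 7, 7]
SWAP     [7, 11, 7, 7]
SWAP     [7, 11, 7, 7]
SWAP     [7, 11, 7, 7]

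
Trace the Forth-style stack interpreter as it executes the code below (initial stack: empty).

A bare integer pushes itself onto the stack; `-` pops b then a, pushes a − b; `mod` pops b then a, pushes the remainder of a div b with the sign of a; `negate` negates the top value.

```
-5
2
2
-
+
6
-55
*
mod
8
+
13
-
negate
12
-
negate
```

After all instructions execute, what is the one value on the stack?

2

-5     -> -5
2      -> -5 2
2      -> -5 2 2
-      -> -5 0
+      -> -5
6      -> -5 6
-55    -> -5 6 -55
*      -> -5 -330
mod    -> -5
8      -> -5 8
+      -> 3
13     -> 3 13
-      -> -10
negate -> 10
12     -> 10 12
-      -> -2
negate -> 2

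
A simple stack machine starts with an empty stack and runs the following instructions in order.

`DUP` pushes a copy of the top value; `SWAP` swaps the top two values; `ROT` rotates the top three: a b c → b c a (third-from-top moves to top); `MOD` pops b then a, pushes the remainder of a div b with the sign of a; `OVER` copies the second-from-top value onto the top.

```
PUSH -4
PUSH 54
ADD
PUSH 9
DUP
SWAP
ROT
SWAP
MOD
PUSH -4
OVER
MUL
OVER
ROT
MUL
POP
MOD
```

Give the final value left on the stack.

9

PUSH -4 → -4
PUSH 54 → -4 54
ADD     → 50
PUSH 9  → 50 9
DUP     → 50 9 9
SWAP    → 50 9 9
ROT     → 9 9 50
SWAP    → 9 50 9
MOD     → 9 5
PUSH -4 → 9 5 -4
OVER    → 9 5 -4 5
MUL     → 9 5 -20
OVER    → 9 5 -20 5
ROT     → 9 -20 5 5
MUL     → 9 -20 25
POP     → 9 -20
MOD     → 9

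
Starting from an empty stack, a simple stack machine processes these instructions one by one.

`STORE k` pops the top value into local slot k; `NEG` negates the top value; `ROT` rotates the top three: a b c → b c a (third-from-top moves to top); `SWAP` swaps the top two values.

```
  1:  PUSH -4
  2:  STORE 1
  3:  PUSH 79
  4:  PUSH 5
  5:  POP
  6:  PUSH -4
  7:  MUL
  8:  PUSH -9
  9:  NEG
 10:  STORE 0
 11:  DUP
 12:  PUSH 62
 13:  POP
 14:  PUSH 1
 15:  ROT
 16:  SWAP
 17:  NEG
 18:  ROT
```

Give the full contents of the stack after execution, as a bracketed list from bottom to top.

[-316, -1, -316]

PUSH -4 → -4
STORE 1 → (empty)
PUSH 79 → 79
PUSH 5  → 79 5
POP     → 79
PUSH -4 → 79 -4
MUL     → -316
PUSH -9 → -316 -9
NEG     → -316 9
STORE 0 → -316
DUP     → -316 -316
PUSH 62 → -316 -316 62
POP     → -316 -316
PUSH 1  → -316 -316 1
ROT     → -316 1 -316
SWAP    → -316 -316 1
NEG     → -316 -316 -1
ROT     → -316 -1 -316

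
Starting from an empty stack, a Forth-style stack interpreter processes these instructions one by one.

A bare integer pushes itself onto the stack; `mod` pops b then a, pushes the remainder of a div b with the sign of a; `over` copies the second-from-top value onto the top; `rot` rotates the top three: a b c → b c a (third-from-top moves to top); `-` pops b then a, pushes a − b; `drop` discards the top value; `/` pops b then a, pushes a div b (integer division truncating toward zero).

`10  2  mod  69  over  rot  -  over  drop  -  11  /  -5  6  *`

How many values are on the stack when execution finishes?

2

10    [10]
2     [10, 2]
mod   [0]
69    [0, 69]
over  [0, 69, 0]
rot   [69, 0, 0]
-     [69, 0]
over  [69, 0, 69]
drop  [69, 0]
-     [69]
11    [69, 11]
/     [6]
-5    [6, -5]
6     [6, -5, 6]
*     [6, -30]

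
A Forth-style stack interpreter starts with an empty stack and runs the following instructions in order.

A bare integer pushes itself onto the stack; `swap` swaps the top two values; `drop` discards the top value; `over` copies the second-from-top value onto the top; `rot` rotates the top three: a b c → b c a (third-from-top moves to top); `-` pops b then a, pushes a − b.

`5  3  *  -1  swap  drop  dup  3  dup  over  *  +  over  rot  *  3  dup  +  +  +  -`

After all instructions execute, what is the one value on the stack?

-20

5     [5]
3     [5, 3]
*     [15]
-1    [15, -1]
swap  [-1, 15]
drop  [-1]
dup   [-1, -1]
3     [-1, -1, 3]
dup   [-1, -1, 3, 3]
over  [-1, -1, 3, 3, 3]
*     [-1, -1, 3, 9]
+     [-1, -1, 12]
over  [-1, -1, 12, -1]
rot   [-1, 12, -1, -1]
*     [-1, 12, 1]
3     [-1, 12, 1, 3]
dup   [-1, 12, 1, 3, 3]
+     [-1, 12, 1, 6]
+     [-1, 12, 7]
+     [-1, 19]
-     [-20]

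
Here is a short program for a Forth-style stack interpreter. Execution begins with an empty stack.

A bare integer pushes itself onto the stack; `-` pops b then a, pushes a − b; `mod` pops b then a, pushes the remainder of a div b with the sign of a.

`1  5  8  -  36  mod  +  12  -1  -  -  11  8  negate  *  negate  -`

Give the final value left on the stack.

1      -> [1]
5      -> [1, 5]
8      -> [1, 5, 8]
-      -> [1, -3]
36     -> [1, -3, 36]
mod    -> [1, -3]
+      -> [-2]
12     -> [-2, 12]
-1     -> [-2, 12, -1]
-      -> [-2, 13]
-      -> [-15]
11     -> [-15, 11]
8      -> [-15, 11, 8]
negate -> [-15, 11, -8]
*      -> [-15, -88]
negate -> [-15, 88]
-      -> [-103]

-103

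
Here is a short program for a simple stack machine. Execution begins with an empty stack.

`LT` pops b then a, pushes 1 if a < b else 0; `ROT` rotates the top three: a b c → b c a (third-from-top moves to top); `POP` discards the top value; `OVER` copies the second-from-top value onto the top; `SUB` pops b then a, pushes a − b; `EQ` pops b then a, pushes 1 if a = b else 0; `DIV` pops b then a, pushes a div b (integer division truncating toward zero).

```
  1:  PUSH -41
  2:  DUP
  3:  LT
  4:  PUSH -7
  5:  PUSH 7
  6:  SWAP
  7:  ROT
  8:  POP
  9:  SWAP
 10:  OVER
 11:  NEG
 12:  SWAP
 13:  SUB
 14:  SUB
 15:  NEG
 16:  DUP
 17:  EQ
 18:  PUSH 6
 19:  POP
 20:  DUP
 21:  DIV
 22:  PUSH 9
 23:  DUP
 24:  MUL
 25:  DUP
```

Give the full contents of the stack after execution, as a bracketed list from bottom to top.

PUSH -41 -> [-41]
DUP      -> [-41, -41]
LT       -> [0]
PUSH -7  -> [0, -7]
PUSH 7   -> [0, -7, 7]
SWAP     -> [0, 7, -7]
ROT      -> [7, -7, 0]
POP      -> [7, -7]
SWAP     -> [-7, 7]
OVER     -> [-7, 7, -7]
NEG      -> [-7, 7, 7]
SWAP     -> [-7, 7, 7]
SUB      -> [-7, 0]
SUB      -> [-7]
NEG      -> [7]
DUP      -> [7, 7]
EQ       -> [1]
PUSH 6   -> [1, 6]
POP      -> [1]
DUP      -> [1, 1]
DIV      -> [1]
PUSH 9   -> [1, 9]
DUP      -> [1, 9, 9]
MUL      -> [1, 81]
DUP      -> [1, 81, 81]

[1, 81, 81]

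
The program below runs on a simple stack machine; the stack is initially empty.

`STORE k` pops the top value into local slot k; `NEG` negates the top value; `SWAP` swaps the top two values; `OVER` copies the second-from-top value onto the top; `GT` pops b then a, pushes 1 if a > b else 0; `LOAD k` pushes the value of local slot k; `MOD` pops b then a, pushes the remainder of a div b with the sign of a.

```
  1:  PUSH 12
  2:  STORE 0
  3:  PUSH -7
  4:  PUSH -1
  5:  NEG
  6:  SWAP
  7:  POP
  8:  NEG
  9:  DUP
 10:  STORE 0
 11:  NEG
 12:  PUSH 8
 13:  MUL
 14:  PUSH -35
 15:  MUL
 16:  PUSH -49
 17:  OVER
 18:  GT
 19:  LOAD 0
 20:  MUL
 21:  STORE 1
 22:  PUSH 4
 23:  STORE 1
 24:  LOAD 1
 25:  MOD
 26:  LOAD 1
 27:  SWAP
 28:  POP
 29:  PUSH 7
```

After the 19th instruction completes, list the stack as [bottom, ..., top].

[-280, 1, -1]

PUSH 12  -> [12]
STORE 0  -> []
PUSH -7  -> [-7]
PUSH -1  -> [-7, -1]
NEG      -> [-7, 1]
SWAP     -> [1, -7]
POP      -> [1]
NEG      -> [-1]
DUP      -> [-1, -1]
STORE 0  -> [-1]
NEG      -> [1]
PUSH 8   -> [1, 8]
MUL      -> [8]
PUSH -35 -> [8, -35]
MUL      -> [-280]
PUSH -49 -> [-280, -49]
OVER     -> [-280, -49, -280]
GT       -> [-280, 1]
LOAD 0   -> [-280, 1, -1]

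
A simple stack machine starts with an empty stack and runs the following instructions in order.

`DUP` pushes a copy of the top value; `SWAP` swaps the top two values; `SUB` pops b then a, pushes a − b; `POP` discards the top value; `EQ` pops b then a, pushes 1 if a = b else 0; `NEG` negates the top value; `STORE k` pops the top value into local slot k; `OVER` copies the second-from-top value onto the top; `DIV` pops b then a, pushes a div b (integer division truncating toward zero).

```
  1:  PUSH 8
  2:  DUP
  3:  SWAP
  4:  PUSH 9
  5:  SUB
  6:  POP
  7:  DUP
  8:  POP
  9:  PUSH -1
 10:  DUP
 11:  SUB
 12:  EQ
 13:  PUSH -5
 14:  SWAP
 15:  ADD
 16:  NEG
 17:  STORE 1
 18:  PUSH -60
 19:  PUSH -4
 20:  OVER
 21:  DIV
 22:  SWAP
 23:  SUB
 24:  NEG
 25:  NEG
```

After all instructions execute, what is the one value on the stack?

PUSH 8   : [8]
DUP      : [8, 8]
SWAP     : [8, 8]
PUSH 9   : [8, 8, 9]
SUB      : [8, -1]
POP      : [8]
DUP      : [8, 8]
POP      : [8]
PUSH -1  : [8, -1]
DUP      : [8, -1, -1]
SUB      : [8, 0]
EQ       : [0]
PUSH -5  : [0, -5]
SWAP     : [-5, 0]
ADD      : [-5]
NEG      : [5]
STORE 1  : []
PUSH -60 : [-60]
PUSH -4  : [-60, -4]
OVER     : [-60, -4, -60]
DIV      : [-60, 0]
SWAP     : [0, -60]
SUB      : [60]
NEG      : [-60]
NEG      : [60]

60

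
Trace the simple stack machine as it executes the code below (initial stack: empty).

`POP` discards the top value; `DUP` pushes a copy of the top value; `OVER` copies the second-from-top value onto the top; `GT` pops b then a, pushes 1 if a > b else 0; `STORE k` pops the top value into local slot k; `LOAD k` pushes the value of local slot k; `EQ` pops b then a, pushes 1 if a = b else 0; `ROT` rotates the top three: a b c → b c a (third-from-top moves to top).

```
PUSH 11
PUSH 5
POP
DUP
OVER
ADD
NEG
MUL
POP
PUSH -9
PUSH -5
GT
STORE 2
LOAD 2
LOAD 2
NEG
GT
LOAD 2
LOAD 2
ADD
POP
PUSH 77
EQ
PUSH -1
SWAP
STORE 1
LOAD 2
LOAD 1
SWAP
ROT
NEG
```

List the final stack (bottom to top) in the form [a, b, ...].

PUSH 11 → 11
PUSH 5  → 11 5
POP     → 11
DUP     → 11 11
OVER    → 11 11 11
ADD     → 11 22
NEG     → 11 -22
MUL     → -242
POP     → (empty)
PUSH -9 → -9
PUSH -5 → -9 -5
GT      → 0
STORE 2 → (empty)
LOAD 2  → 0
LOAD 2  → 0 0
NEG     → 0 0
GT      → 0
LOAD 2  → 0 0
LOAD 2  → 0 0 0
ADD     → 0 0
POP     → 0
PUSH 77 → 0 77
EQ      → 0
PUSH -1 → 0 -1
SWAP    → -1 0
STORE 1 → -1
LOAD 2  → -1 0
LOAD 1  → -1 0 0
SWAP    → -1 0 0
ROT     → 0 0 -1
NEG     → 0 0 1

[0, 0, 1]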